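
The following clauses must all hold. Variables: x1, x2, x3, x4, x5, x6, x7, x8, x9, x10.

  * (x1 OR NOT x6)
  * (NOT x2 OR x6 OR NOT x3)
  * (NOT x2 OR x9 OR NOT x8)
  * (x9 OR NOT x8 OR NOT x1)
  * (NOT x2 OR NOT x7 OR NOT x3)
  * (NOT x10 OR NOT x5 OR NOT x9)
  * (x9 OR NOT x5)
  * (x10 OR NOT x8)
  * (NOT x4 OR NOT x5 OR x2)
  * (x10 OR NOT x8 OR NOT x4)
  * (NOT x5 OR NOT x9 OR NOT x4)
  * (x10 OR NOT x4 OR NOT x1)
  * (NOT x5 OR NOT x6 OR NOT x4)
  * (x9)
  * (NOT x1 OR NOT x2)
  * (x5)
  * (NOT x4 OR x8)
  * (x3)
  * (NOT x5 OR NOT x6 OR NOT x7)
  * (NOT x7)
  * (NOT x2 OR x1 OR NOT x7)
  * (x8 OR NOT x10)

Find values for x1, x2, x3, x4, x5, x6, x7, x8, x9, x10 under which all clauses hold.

Unit propagation: (x9) forces x9 = True.
Unit propagation: (x5) forces x5 = True.
The clause (NOT x10) is unit: x10 must be False.
(NOT x8) is a unit clause, so x8 = False.
Unit propagation: (NOT x4) forces x4 = False.
Unit propagation: (x3) forces x3 = True.
(NOT x7) is a unit clause, so x7 = False.
x2 occurs only negated in the remaining clauses — set x2 = False.
Set x1 = True and propagate.
x6 is now unconstrained; take x6 = True.

x1=T, x2=F, x3=T, x4=F, x5=T, x6=T, x7=F, x8=F, x9=T, x10=F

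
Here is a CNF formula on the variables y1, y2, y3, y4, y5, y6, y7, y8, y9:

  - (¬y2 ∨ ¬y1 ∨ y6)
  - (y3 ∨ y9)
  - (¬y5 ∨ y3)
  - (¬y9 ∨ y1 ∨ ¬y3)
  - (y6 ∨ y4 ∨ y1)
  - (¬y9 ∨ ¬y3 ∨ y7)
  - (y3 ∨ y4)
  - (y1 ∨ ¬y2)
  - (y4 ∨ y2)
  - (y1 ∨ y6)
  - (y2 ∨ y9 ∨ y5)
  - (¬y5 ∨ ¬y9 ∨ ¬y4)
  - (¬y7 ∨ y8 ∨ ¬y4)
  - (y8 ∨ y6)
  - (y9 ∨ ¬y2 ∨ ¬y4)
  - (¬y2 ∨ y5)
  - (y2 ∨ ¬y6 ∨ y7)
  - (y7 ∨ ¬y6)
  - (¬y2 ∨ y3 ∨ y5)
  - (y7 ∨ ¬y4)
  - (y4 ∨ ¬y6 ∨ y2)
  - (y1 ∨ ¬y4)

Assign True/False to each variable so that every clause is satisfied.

y1 = T, y2 = F, y3 = F, y4 = T, y5 = F, y6 = T, y7 = T, y8 = T, y9 = T

Check each clause:
  1. (¬y1 ∨ y6 ∨ ¬y2) — y6 is true.
  2. (y3 ∨ y9) — y9 is true.
  3. (¬y5 ∨ y3) — ¬y5 is true.
  4. (¬y9 ∨ ¬y3 ∨ y1) — y1 is true.
  5. (y6 ∨ y1 ∨ y4) — y1 is true.
  6. (y7 ∨ ¬y3 ∨ ¬y9) — ¬y3 is true.
  7. (y4 ∨ y3) — y4 is true.
  8. (y1 ∨ ¬y2) — y1 is true.
  9. (y2 ∨ y4) — y4 is true.
  10. (y1 ∨ y6) — y1 is true.
  11. (y2 ∨ y5 ∨ y9) — y9 is true.
  12. (¬y4 ∨ ¬y5 ∨ ¬y9) — ¬y5 is true.
  13. (y8 ∨ ¬y7 ∨ ¬y4) — y8 is true.
  14. (y8 ∨ y6) — y8 is true.
  15. (¬y2 ∨ ¬y4 ∨ y9) — y9 is true.
  16. (¬y2 ∨ y5) — ¬y2 is true.
  17. (y7 ∨ ¬y6 ∨ y2) — y7 is true.
  18. (y7 ∨ ¬y6) — y7 is true.
  19. (y5 ∨ ¬y2 ∨ y3) — ¬y2 is true.
  20. (y7 ∨ ¬y4) — y7 is true.
  21. (¬y6 ∨ y2 ∨ y4) — y4 is true.
  22. (¬y4 ∨ y1) — y1 is true.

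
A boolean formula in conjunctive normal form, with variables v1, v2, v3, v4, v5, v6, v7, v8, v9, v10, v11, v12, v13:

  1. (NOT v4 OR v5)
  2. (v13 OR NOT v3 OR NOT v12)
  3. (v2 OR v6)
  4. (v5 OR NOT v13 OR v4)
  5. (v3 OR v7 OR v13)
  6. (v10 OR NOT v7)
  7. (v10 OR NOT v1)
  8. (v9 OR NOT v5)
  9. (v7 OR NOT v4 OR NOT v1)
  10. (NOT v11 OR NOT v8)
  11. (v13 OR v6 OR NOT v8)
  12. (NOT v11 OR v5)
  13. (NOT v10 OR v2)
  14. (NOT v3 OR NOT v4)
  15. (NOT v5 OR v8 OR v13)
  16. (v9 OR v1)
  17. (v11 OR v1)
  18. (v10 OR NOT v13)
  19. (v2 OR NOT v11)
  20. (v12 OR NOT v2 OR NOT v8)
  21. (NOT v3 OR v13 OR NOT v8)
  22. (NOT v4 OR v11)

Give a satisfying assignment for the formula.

v1 = True, v2 = True, v3 = True, v4 = False, v5 = False, v6 = True, v7 = True, v8 = False, v9 = False, v10 = True, v11 = False, v12 = False, v13 = False

Check each clause:
  1. (v5 OR NOT v4) — NOT v4 is true.
  2. (NOT v3 OR NOT v12 OR v13) — NOT v12 is true.
  3. (v2 OR v6) — v2 is true.
  4. (NOT v13 OR v5 OR v4) — NOT v13 is true.
  5. (v7 OR v13 OR v3) — v3 is true.
  6. (v10 OR NOT v7) — v10 is true.
  7. (NOT v1 OR v10) — v10 is true.
  8. (v9 OR NOT v5) — NOT v5 is true.
  9. (NOT v1 OR v7 OR NOT v4) — NOT v4 is true.
  10. (NOT v8 OR NOT v11) — NOT v8 is true.
  11. (v6 OR NOT v8 OR v13) — NOT v8 is true.
  12. (NOT v11 OR v5) — NOT v11 is true.
  13. (v2 OR NOT v10) — v2 is true.
  14. (NOT v3 OR NOT v4) — NOT v4 is true.
  15. (NOT v5 OR v13 OR v8) — NOT v5 is true.
  16. (v1 OR v9) — v1 is true.
  17. (v1 OR v11) — v1 is true.
  18. (v10 OR NOT v13) — v10 is true.
  19. (NOT v11 OR v2) — v2 is true.
  20. (NOT v8 OR NOT v2 OR v12) — NOT v8 is true.
  21. (v13 OR NOT v8 OR NOT v3) — NOT v8 is true.
  22. (NOT v4 OR v11) — NOT v4 is true.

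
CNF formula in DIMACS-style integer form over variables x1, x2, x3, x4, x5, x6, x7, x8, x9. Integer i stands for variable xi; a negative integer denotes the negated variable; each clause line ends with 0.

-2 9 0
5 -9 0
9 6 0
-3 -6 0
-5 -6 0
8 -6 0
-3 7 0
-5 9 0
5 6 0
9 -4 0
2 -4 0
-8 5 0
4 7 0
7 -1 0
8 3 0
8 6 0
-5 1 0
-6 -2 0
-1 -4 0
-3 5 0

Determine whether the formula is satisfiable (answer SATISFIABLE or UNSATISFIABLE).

SATISFIABLE

x7 occurs only positively in the remaining clauses — set x7 = True.
Try x1 = True.
  then x4 is forced to False.
Branch on x2: take x2 = False.
For the remaining variables, x3 = True, x5 = True, x6 = False, x8 = True, x9 = True works.
So x1=1, x2=0, x3=1, x4=0, x5=1, x6=0, x7=1, x8=1, x9=1 is a satisfying assignment.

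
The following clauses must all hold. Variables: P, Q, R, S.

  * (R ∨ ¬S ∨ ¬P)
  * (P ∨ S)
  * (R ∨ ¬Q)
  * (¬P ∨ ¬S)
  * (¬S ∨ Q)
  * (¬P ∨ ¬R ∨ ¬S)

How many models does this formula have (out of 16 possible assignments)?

4

The models are:
  P=F Q=T R=T S=T
  P=T Q=F R=F S=F
  P=T Q=F R=T S=F
  P=T Q=T R=T S=F
Count: 4.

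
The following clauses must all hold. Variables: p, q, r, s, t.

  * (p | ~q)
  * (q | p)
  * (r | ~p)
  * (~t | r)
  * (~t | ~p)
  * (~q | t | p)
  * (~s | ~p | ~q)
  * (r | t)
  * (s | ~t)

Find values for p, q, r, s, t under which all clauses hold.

r occurs only positively in the remaining clauses — set r = True.
Try p = True.
  then t is forced to False.
Try q = False.
s is now unconstrained; take s = False.
Every clause has at least one true literal under this assignment.

p=T, q=F, r=T, s=F, t=F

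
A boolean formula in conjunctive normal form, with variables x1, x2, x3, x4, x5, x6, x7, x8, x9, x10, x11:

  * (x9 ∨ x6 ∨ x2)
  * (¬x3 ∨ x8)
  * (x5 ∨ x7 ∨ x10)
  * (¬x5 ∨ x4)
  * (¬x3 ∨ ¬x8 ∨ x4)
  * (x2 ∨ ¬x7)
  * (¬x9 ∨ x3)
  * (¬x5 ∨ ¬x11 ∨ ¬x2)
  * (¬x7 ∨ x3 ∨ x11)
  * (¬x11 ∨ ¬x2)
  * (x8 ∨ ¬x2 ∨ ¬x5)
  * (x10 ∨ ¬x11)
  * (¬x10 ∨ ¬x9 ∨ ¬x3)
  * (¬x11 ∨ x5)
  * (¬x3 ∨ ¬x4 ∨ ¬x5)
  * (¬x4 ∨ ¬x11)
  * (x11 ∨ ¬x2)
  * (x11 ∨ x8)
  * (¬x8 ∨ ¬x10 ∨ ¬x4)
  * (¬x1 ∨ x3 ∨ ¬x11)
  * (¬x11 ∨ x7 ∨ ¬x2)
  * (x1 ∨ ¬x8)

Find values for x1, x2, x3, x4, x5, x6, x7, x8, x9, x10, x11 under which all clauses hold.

x6 occurs only positively in the remaining clauses — set x6 = True.
Set x1 = True and propagate.
For the remaining variables, x2 = False, x3 = False, x4 = False, x5 = False, x7 = False, x8 = True, x9 = False, x10 = True, x11 = False works.

x1 = T, x2 = F, x3 = F, x4 = F, x5 = F, x6 = T, x7 = F, x8 = T, x9 = F, x10 = T, x11 = F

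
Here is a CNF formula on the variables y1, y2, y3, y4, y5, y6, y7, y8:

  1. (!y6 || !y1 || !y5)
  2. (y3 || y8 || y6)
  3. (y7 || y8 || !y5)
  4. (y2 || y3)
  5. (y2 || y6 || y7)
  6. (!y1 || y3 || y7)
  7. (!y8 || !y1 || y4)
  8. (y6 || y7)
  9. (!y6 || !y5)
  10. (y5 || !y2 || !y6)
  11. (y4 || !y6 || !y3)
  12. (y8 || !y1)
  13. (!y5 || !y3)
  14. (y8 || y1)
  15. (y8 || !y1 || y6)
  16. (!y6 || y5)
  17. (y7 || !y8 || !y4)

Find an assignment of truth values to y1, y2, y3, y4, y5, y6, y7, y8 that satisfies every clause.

y1=T  y2=T  y3=F  y4=T  y5=F  y6=F  y7=T  y8=T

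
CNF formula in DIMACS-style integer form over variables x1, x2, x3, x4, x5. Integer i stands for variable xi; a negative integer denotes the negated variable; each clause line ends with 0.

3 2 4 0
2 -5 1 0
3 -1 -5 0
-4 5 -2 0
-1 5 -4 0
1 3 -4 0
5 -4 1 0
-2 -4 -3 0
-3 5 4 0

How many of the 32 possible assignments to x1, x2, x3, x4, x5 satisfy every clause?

7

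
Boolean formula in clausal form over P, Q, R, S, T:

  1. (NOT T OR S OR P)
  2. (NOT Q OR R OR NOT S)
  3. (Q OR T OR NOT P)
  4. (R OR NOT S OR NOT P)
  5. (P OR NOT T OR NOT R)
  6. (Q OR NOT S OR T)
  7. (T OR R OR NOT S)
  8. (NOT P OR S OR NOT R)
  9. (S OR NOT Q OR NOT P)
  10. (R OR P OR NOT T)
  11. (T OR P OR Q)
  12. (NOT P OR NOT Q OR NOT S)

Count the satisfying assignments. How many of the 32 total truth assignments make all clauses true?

5

Satisfying assignments:
  P=F Q=T R=F S=F T=F
  P=F Q=T R=T S=F T=F
  P=F Q=T R=T S=T T=F
  P=T Q=F R=F S=F T=T
  P=T Q=F R=T S=T T=T
That's 5 in total.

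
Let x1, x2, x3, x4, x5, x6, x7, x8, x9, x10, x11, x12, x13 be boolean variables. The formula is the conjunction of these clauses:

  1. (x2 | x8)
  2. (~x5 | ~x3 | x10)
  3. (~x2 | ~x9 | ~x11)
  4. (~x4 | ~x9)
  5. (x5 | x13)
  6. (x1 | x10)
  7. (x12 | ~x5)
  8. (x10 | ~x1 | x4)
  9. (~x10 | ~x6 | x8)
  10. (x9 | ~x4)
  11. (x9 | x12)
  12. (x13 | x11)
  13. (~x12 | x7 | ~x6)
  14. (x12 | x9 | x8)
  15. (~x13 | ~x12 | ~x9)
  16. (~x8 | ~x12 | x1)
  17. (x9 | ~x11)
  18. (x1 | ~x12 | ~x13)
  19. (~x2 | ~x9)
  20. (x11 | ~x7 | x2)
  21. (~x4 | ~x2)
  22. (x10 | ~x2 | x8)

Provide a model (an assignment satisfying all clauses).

x1=True, x2=False, x3=False, x4=False, x5=False, x6=False, x7=False, x8=True, x9=True, x10=True, x11=True, x12=False, x13=True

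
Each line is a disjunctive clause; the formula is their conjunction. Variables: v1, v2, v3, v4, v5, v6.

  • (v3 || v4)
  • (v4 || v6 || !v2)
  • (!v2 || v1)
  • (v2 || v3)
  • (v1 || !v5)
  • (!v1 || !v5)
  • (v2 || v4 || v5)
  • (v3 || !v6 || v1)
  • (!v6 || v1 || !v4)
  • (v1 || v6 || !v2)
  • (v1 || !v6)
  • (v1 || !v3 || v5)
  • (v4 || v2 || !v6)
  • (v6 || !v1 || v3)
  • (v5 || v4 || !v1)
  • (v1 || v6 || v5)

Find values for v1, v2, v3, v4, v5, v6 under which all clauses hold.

v1 = True, v2 = True, v3 = True, v4 = True, v5 = False, v6 = True

Set v1 = True and propagate.
  then v5 is forced to False.
  then v4 is forced to True.
Try v2 = True.
Branch on v3: take v3 = True.
v6 is now unconstrained; take v6 = True.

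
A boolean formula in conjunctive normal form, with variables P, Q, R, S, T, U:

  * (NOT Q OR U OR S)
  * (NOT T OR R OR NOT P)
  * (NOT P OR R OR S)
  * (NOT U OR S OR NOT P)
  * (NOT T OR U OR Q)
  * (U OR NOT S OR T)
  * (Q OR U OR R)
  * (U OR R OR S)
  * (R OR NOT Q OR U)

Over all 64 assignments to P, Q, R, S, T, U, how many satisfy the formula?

26

Case analysis on U and R:
  U=1, R=1: Q, T free; 3 ways for (P,S) × 2^2 = 12.
  U=1, R=0: Q free; 5 ways for (P,S,T) × 2^1 = 10.
  U=0, R=1: remaining (P,Q,S,T) ∈ {(0,0,0,0); (0,1,1,1); (1,0,0,0); (1,1,1,1)} — 4.
  U=0, R=0: a clause becomes empty — 0.
Total: 12 + 10 + 4 + 0 = 26.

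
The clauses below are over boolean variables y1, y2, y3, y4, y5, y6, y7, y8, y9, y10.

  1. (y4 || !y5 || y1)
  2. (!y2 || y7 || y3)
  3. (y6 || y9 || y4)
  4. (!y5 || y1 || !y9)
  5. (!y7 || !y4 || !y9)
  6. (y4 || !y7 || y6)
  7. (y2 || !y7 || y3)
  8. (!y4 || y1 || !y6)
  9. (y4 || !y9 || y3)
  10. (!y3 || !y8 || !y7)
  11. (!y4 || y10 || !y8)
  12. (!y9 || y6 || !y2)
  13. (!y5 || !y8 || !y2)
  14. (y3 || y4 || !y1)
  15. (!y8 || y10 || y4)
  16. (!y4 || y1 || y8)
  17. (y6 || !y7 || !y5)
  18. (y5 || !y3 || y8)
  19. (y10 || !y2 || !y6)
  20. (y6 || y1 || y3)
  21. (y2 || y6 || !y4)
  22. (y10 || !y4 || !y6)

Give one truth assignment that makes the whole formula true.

y10 occurs only positively in the remaining clauses — set y10 = True.
Set y1 = True and propagate.
Try y2 = False.
Branch on y3: take y3 = True.
For the remaining variables, y4 = True, y5 = True, y6 = True, y7 = False, y8 = False, y9 = True works.
Every clause has at least one true literal under this assignment.

y1 = T, y2 = F, y3 = T, y4 = T, y5 = T, y6 = T, y7 = F, y8 = F, y9 = T, y10 = T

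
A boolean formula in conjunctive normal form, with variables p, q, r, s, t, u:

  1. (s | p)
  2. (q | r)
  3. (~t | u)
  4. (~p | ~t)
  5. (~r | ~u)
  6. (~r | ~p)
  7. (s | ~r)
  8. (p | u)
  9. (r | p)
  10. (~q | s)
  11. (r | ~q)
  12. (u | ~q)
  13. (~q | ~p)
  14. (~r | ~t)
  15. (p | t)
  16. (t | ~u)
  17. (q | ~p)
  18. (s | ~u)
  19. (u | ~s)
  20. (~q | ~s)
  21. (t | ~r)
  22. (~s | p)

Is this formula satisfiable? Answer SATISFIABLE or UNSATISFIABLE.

p = True:
  propagation gives t=False, r=False, q=True; an empty clause results — contradiction.
p = False:
  propagation gives s=True; an empty clause results — contradiction.
Every branch closes, so no satisfying assignment exists.

UNSATISFIABLE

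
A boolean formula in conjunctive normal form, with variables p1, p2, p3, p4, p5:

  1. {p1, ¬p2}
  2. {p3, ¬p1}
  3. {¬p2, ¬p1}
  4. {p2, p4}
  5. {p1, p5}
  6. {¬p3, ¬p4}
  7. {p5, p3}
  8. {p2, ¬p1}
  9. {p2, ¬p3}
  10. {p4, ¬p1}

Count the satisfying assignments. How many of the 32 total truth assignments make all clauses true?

1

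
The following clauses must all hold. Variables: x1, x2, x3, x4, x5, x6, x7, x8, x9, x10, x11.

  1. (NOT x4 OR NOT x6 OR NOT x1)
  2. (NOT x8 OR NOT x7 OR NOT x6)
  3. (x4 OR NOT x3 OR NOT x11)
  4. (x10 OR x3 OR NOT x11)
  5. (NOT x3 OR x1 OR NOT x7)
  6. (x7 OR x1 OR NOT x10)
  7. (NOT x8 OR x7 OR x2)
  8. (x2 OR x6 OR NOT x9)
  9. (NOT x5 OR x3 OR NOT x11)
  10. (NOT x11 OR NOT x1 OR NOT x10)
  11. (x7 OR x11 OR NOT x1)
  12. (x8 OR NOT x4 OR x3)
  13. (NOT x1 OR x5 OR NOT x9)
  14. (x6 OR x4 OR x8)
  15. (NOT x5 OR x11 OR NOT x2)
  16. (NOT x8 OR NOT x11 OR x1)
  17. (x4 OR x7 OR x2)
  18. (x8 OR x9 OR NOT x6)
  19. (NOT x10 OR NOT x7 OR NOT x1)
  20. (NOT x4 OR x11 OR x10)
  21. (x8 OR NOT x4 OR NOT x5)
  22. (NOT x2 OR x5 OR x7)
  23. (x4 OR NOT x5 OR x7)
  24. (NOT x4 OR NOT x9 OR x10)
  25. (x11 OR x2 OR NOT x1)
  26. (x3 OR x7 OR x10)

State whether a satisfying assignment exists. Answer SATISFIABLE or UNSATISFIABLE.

SATISFIABLE

Branch on x1: take x1 = True.
Try x2 = False.
  then x11 is forced to True.
  then x10 is forced to False.
  then x3 is forced to True.
  then x4 is forced to True.
  then x6 is forced to False.
  then x9 is forced to False.
Try x5 = False.
The remaining clauses are satisfied by x7 = True, x8 = False.
So x1=T, x2=F, x3=T, x4=T, x5=F, x6=F, x7=T, x8=F, x9=F, x10=F, x11=T is a satisfying assignment.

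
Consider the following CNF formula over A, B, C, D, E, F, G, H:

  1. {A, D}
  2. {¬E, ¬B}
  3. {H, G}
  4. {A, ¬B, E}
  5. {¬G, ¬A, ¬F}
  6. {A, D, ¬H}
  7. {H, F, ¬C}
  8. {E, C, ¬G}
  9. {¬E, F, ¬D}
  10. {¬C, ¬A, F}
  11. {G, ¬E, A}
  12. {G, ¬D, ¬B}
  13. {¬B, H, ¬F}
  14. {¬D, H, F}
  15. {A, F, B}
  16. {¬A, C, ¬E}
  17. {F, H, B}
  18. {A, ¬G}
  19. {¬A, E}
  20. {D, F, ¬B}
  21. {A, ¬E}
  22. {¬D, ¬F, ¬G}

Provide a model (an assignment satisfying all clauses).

Try A = False.
  then D is forced to True.
  then G is forced to False.
  then H is forced to True.
  then E is forced to False.
  then B is forced to False.
  then F is forced to True.
C is now unconstrained; take C = True.
Every clause has at least one true literal under this assignment.

A = F, B = F, C = T, D = T, E = F, F = T, G = F, H = T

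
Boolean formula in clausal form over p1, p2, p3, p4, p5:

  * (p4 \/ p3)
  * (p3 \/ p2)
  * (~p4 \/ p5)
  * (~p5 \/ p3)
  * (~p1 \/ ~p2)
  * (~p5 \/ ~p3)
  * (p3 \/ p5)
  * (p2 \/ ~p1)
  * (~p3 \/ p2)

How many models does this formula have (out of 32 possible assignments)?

1

Satisfying assignments:
  p1=0 p2=1 p3=1 p4=0 p5=0
Count: 1.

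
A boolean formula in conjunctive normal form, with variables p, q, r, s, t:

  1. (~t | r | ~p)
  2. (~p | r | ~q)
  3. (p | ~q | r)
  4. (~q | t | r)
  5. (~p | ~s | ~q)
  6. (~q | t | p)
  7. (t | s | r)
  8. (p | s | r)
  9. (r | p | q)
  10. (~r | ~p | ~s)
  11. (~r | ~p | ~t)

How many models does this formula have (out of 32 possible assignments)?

9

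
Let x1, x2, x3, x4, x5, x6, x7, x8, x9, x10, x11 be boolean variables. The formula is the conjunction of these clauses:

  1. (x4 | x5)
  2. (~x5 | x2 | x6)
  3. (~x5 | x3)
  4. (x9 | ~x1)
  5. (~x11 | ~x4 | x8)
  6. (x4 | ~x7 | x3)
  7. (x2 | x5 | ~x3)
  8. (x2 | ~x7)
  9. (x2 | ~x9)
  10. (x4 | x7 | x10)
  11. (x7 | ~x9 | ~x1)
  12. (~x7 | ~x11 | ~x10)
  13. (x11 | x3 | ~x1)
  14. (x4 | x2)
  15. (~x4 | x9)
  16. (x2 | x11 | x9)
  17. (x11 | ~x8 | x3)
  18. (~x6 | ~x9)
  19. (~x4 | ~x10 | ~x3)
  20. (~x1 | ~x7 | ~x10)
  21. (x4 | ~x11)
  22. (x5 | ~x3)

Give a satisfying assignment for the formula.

x1=False, x2=True, x3=True, x4=False, x5=True, x6=False, x7=False, x8=True, x9=True, x10=True, x11=False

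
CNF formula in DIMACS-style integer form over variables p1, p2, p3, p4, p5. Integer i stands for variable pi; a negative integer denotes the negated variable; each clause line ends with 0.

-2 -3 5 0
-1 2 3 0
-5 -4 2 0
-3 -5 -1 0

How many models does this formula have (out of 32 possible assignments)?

18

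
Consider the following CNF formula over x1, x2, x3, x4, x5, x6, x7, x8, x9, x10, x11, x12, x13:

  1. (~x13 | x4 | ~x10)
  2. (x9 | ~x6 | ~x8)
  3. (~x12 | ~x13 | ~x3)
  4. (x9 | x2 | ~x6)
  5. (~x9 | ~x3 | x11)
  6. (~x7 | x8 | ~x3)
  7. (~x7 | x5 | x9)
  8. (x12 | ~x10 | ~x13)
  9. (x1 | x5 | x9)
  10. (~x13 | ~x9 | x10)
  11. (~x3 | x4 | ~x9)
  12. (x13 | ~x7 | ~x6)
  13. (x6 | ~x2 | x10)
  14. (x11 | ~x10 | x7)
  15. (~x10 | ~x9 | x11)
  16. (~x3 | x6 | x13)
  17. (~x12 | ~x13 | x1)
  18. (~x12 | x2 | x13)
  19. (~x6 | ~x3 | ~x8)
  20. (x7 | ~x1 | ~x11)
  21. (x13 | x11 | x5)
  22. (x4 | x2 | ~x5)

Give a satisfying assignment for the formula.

x1=F, x2=T, x3=F, x4=T, x5=T, x6=T, x7=F, x8=T, x9=T, x10=T, x11=T, x12=F, x13=F

x3 occurs only negated in the remaining clauses — set x3 = False.
Pure literal: x4 appears only positively; assign x4 = True.
Try x1 = False.
Try x2 = True.
The remaining clauses are satisfied by x5 = True, x6 = True, x7 = False, x8 = True, x9 = True, x10 = True, x11 = True, x12 = False, x13 = False.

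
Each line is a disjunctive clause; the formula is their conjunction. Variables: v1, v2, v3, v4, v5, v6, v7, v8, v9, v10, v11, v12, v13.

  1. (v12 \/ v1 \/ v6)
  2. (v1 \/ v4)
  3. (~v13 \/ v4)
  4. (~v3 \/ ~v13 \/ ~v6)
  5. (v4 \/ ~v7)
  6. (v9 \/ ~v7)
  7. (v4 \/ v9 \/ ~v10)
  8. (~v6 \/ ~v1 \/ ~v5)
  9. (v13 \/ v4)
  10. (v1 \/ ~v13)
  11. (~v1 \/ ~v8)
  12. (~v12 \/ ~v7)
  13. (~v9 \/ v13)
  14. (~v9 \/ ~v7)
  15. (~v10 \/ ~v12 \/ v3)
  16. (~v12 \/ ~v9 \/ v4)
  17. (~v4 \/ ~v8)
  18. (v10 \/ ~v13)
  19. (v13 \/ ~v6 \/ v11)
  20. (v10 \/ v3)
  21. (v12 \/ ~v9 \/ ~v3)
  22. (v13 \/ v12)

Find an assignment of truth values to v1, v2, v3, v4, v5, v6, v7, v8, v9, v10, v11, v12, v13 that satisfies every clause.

v1=1, v2=1, v3=0, v4=1, v5=0, v6=0, v7=0, v8=0, v9=0, v10=1, v11=0, v12=0, v13=1

v5 occurs only negated in the remaining clauses — set v5 = False.
Pure literal: v7 appears only negated; assign v7 = False.
Set v1 = True and propagate.
  then v8 is forced to False.
Set v3 = False and propagate.
  then v10 is forced to True.
  then v12 is forced to False.
  then v13 is forced to True.
  then v4 is forced to True.
v2, v6, v9, v11 are now unconstrained; take v2 = True, v6 = False, v9 = False, v11 = False.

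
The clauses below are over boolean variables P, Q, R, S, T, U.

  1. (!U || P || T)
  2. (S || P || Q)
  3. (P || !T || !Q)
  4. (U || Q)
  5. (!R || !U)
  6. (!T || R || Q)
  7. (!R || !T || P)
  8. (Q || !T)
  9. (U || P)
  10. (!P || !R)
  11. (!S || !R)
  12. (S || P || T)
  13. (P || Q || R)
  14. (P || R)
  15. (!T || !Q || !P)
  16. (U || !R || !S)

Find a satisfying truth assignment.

Try P = True.
  then R is forced to False.
Branch on Q: take Q = True.
  then T is forced to False.
S, U are now unconstrained; take S = True, U = False.
Check each clause:
  1. (T || P || !U) — P is true.
  2. (Q || S || P) — P is true.
  3. (P || !T || !Q) — P is true.
  4. (U || Q) — Q is true.
  5. (!R || !U) — !U is true.
  6. (!T || Q || R) — Q is true.
  7. (P || !R || !T) — P is true.
  8. (!T || Q) — Q is true.
  9. (U || P) — P is true.
  10. (!R || !P) — !R is true.
  11. (!R || !S) — !R is true.
  12. (P || S || T) — P is true.
  13. (P || Q || R) — P is true.
  14. (P || R) — P is true.
  15. (!T || !Q || !P) — !T is true.
  16. (!R || !S || U) — !R is true.

P=T  Q=T  R=F  S=T  T=F  U=F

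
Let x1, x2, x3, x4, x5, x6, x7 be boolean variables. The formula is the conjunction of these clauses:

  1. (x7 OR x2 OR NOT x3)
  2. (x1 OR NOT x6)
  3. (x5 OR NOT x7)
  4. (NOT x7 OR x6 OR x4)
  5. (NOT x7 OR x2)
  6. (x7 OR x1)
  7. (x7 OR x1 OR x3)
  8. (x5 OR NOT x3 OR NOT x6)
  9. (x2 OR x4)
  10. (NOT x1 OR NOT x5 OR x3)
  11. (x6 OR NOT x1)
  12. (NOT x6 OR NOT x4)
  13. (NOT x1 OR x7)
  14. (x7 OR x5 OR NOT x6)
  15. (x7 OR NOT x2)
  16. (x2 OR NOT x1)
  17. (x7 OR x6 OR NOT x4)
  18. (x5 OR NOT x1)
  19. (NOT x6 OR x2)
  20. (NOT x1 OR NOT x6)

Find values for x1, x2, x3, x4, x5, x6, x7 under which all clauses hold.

x1=F, x2=T, x3=F, x4=T, x5=T, x6=F, x7=T

Try x1 = False.
  then x6 is forced to False.
  then x7 is forced to True.
  then x5 is forced to True.
  then x4 is forced to True.
  then x2 is forced to True.
x3 is now unconstrained; take x3 = False.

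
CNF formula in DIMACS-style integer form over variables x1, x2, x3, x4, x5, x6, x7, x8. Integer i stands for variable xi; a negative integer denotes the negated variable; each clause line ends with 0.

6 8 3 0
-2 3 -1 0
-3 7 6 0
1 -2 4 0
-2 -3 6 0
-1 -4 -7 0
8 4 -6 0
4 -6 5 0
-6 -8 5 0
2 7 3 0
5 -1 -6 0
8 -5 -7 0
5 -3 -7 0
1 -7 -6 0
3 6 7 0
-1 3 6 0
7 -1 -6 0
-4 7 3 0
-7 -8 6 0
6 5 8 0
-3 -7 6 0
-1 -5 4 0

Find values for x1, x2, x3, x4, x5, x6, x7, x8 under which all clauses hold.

Branch on x1: take x1 = False.
Branch on x2: take x2 = True.
  then x4 is forced to True.
For the remaining variables, x3 = True, x5 = True, x6 = True, x7 = False, x8 = True works.
Every clause has at least one true literal under this assignment.

x1 = F, x2 = T, x3 = T, x4 = T, x5 = T, x6 = T, x7 = F, x8 = T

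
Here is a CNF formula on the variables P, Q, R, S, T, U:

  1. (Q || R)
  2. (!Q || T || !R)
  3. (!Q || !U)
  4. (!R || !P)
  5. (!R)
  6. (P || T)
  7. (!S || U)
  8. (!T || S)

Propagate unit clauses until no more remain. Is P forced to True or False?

(!R) stands alone — R = False.
From (R || Q) and R = False: Q = True.
(!U || !Q): since Q = True, the clause reduces to (!U). U = False.
From (!S || U) and U = False: S = False.
(!T || S): since S = False, the clause reduces to (!T). T = False.
In (P || T), T is now false; P must hold, so P = True.

True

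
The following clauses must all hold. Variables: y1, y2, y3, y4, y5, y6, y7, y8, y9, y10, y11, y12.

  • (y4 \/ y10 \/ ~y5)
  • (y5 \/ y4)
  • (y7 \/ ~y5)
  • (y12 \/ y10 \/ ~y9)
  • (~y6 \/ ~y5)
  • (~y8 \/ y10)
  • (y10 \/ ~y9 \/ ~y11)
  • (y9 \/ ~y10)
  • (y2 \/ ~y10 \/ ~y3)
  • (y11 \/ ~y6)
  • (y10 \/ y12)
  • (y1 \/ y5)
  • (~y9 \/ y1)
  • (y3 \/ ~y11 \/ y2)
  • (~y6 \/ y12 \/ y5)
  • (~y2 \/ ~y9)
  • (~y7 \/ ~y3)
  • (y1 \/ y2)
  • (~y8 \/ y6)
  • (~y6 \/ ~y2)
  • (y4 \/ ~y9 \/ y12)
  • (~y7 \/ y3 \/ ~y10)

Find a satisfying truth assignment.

y1=T, y2=F, y3=F, y4=T, y5=F, y6=F, y7=T, y8=F, y9=F, y10=F, y11=F, y12=T

y1 occurs only positively in the remaining clauses — set y1 = True.
Pure literal: y4 appears only positively; assign y4 = True.
Try y2 = False.
Try y3 = False.
  then y11 is forced to False.
  then y6 is forced to False.
  then y8 is forced to False.
Branch on y5: take y5 = False.
The remaining clauses are satisfied by y7 = True, y9 = False, y10 = False, y12 = True.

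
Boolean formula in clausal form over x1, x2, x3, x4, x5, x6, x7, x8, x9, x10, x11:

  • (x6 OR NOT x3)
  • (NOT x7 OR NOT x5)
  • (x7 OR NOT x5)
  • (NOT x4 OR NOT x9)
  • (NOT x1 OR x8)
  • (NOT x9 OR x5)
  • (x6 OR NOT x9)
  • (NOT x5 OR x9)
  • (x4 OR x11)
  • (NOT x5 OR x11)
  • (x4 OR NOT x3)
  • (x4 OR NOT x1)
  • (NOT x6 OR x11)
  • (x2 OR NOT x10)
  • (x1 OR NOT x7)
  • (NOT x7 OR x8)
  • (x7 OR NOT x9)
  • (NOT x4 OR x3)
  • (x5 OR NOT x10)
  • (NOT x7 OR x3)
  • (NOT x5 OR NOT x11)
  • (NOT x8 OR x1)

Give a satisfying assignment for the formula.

x1 = 0, x2 = 1, x3 = 0, x4 = 0, x5 = 0, x6 = 1, x7 = 0, x8 = 0, x9 = 0, x10 = 0, x11 = 1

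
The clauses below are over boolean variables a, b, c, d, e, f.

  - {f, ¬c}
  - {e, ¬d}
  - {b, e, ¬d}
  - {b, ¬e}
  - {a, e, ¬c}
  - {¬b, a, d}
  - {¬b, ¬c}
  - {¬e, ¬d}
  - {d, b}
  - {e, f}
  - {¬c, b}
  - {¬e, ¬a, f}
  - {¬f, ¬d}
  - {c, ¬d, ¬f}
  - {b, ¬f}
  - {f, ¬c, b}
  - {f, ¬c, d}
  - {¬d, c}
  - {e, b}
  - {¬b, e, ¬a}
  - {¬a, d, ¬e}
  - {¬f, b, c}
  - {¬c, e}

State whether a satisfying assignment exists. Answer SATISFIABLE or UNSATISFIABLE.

b = True:
  propagation gives c=False, d=False, a=True, e=True; an empty clause results — contradiction.
b = False:
  propagation gives e=False; an empty clause results — contradiction.
Every branch closes, so no satisfying assignment exists.

UNSATISFIABLE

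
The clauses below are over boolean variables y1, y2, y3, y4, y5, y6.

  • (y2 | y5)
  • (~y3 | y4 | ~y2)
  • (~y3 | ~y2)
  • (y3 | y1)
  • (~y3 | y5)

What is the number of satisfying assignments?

Case analysis on y3 and y2:
  y3=T, y2=T: a clause becomes empty — 0.
  y3=T, y2=F: forces y5=T; y1, y4, y6 free → 2^3 = 8.
  y3=F, y2=T: forces y1=T; y4, y5, y6 free → 2^3 = 8.
  y3=F, y2=F: remaining (y1,y4,y5,y6) ∈ {(T,F,T,F); (T,F,T,T); (T,T,T,F); (T,T,T,T)} — 4.
Total: 0 + 8 + 8 + 4 = 20.

20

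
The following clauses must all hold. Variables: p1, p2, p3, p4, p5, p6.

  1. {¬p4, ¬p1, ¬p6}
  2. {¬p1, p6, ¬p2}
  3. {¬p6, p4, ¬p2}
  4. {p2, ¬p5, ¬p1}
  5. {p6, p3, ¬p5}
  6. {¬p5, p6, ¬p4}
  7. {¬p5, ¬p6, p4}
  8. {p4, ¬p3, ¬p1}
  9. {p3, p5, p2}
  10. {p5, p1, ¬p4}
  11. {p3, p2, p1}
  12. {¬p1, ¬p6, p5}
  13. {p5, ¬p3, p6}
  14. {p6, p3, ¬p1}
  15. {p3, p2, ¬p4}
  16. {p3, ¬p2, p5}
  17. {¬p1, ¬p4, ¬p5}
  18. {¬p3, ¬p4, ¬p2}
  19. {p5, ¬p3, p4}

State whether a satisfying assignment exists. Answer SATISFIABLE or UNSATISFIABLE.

Try p1 = False.
Try p2 = False.
  then p3 is forced to True.
Try p4 = False.
  then p5 is forced to True.
  then p6 is forced to False.
Every clause has at least one true literal under this assignment.
So p1=False, p2=False, p3=True, p4=False, p5=True, p6=False is a satisfying assignment.

SATISFIABLE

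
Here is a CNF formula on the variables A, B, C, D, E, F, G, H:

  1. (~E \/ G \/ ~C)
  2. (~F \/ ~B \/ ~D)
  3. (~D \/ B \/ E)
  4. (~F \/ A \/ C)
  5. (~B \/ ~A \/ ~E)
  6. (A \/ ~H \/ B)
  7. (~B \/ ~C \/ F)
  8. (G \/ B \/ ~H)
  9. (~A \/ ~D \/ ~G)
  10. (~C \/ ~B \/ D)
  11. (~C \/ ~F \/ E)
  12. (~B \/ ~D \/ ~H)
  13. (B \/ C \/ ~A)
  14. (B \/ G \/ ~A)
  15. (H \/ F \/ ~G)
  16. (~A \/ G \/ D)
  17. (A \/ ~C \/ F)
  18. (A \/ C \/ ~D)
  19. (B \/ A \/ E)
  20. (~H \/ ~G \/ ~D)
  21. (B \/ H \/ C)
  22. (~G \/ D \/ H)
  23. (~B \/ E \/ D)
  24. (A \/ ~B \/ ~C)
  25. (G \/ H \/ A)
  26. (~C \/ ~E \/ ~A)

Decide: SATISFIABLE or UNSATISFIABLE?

SATISFIABLE

Set A = False and propagate.
Branch on B: take B = False.
  then H is forced to False.
  then E is forced to True.
  then C is forced to True.
  then G is forced to True.
  then F is forced to True.
  then D is forced to True.
Every clause has at least one true literal under this assignment.
So A = False, B = False, C = True, D = True, E = True, F = True, G = True, H = False is a satisfying assignment.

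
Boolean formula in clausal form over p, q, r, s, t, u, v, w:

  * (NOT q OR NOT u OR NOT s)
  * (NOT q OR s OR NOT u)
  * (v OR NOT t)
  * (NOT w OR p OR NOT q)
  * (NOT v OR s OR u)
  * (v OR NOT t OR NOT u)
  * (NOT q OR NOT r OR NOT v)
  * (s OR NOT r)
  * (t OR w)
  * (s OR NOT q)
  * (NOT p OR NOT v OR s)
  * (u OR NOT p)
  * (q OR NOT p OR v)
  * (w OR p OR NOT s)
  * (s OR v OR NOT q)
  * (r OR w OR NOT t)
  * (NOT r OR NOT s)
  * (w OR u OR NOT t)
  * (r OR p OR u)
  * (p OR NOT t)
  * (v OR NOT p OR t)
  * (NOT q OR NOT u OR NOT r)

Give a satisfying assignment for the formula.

p=False, q=False, r=False, s=True, t=False, u=True, v=False, w=True

Branch on p: take p = False.
  then t is forced to False.
  then w is forced to True.
  then q is forced to False.
Try r = False.
  then u is forced to True.
s, v are now unconstrained; take s = True, v = False.
Every clause has at least one true literal under this assignment.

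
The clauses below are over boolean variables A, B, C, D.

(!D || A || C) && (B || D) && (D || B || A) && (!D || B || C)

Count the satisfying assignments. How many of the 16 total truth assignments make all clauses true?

9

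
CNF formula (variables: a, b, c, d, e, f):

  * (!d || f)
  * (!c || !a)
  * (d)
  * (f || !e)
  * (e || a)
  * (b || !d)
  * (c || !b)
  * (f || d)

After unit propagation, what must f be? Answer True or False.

True

(d) stands alone — d = True.
In (f || !d), !d is now false; f must hold, so f = True.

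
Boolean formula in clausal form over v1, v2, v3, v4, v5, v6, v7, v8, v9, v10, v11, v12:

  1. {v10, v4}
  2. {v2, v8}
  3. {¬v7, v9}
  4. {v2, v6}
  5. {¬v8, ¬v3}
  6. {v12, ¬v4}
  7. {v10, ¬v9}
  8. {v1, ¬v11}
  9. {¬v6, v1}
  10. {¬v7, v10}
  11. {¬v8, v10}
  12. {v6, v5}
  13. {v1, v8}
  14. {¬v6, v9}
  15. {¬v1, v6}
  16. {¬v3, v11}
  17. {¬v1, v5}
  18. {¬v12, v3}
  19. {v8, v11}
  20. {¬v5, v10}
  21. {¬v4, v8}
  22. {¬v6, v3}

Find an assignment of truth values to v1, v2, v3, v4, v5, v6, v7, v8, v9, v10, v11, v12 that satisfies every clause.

v1=1, v2=1, v3=1, v4=0, v5=1, v6=1, v7=0, v8=0, v9=1, v10=1, v11=1, v12=1

Check each clause:
  1. {v4, v10} — v10 is true.
  2. {v8, v2} — v2 is true.
  3. {v9, ¬v7} — ¬v7 is true.
  4. {v6, v2} — v2 is true.
  5. {¬v3, ¬v8} — ¬v8 is true.
  6. {v12, ¬v4} — ¬v4 is true.
  7. {v10, ¬v9} — v10 is true.
  8. {¬v11, v1} — v1 is true.
  9. {¬v6, v1} — v1 is true.
  10. {¬v7, v10} — ¬v7 is true.
  11. {v10, ¬v8} — ¬v8 is true.
  12. {v6, v5} — v5 is true.
  13. {v8, v1} — v1 is true.
  14. {¬v6, v9} — v9 is true.
  15. {¬v1, v6} — v6 is true.
  16. {v11, ¬v3} — v11 is true.
  17. {v5, ¬v1} — v5 is true.
  18. {¬v12, v3} — v3 is true.
  19. {v8, v11} — v11 is true.
  20. {¬v5, v10} — v10 is true.
  21. {¬v4, v8} — ¬v4 is true.
  22. {¬v6, v3} — v3 is true.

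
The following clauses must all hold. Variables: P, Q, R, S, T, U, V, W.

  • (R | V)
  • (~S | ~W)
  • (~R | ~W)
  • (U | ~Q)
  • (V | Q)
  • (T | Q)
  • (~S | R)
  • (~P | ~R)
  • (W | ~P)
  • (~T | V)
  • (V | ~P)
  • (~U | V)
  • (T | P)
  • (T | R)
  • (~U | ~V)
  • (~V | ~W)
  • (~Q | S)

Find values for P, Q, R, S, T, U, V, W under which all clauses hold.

P = False  Q = False  R = True  S = True  T = True  U = False  V = True  W = False

Branch on P: take P = False.
  then T is forced to True.
  then V is forced to True.
  then U is forced to False.
  then Q is forced to False.
  then W is forced to False.
Set R = True and propagate.
S is now unconstrained; take S = True.
Every clause has at least one true literal under this assignment.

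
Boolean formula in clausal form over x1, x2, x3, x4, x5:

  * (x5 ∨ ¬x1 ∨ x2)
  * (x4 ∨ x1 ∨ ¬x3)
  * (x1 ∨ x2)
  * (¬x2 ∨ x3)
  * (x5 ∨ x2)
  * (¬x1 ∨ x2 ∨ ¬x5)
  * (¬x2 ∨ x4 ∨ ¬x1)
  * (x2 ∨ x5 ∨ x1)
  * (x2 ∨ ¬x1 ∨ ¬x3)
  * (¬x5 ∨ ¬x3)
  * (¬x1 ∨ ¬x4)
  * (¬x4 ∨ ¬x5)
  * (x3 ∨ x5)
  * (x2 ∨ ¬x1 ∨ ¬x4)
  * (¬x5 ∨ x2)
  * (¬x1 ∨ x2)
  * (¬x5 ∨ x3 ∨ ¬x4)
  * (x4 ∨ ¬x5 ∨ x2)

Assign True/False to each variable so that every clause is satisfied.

Branch on x1: take x1 = False.
  then x2 is forced to True.
  then x3 is forced to True.
  then x4 is forced to True.
  then x5 is forced to False.
Every clause has at least one true literal under this assignment.

x1 = F, x2 = T, x3 = T, x4 = T, x5 = F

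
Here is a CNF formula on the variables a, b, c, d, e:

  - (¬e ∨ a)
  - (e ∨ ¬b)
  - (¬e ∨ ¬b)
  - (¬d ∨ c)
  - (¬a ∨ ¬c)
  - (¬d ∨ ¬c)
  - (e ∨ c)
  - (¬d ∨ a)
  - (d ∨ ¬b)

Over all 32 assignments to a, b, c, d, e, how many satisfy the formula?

The models are:
  a=0 b=0 c=1 d=0 e=0
  a=1 b=0 c=0 d=0 e=1
Count: 2.

2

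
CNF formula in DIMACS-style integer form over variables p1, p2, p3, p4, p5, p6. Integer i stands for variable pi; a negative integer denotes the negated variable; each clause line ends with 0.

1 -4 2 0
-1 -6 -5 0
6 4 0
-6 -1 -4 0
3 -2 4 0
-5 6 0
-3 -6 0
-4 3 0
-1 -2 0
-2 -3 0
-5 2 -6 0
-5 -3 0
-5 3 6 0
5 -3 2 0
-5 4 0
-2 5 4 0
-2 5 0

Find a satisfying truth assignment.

p1=F, p2=F, p3=F, p4=F, p5=F, p6=T

Set p1 = False and propagate.
Branch on p2: take p2 = False.
  then p4 is forced to False.
  then p6 is forced to True.
  then p3 is forced to False.
  then p5 is forced to False.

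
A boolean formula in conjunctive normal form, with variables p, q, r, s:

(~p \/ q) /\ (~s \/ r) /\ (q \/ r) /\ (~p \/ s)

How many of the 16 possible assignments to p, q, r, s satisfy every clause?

Satisfying assignments:
  p=F q=F r=T s=F
  p=F q=F r=T s=T
  p=F q=T r=F s=F
  p=F q=T r=T s=F
  p=F q=T r=T s=T
  p=T q=T r=T s=T
Count: 6.

6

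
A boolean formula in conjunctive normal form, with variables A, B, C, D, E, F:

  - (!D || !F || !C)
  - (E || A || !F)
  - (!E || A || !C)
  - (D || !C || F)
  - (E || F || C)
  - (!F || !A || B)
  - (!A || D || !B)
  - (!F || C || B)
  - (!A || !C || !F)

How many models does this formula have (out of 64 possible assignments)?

Case analysis on F and C:
  F=1, C=1: a clause becomes empty — 0.
  F=1, C=0: remaining (A,B,D,E) ∈ {(0,1,0,1); (0,1,1,1); (1,1,1,0); (1,1,1,1)} — 4.
  F=0, C=1: B free; 3 ways for (A,D,E) × 2^1 = 6.
  F=0, C=0: 7 of the 16 assignments to (A,B,D,E) work.
Total: 0 + 4 + 6 + 7 = 17.

17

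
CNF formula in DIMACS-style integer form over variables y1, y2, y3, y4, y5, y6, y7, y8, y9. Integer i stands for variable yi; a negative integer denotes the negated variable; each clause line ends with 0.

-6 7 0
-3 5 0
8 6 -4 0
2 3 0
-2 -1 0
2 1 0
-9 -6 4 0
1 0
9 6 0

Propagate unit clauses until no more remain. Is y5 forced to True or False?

(y1) stands alone — y1 = True.
In (¬y1 ∨ ¬y2), ¬y1 is now false; ¬y2 must hold, so y2 = False.
(y2 ∨ y3): since y2 = False, the clause reduces to (y3). y3 = True.
(¬y3 ∨ y5) with y3 = True leaves only y5, so y5 = True.

True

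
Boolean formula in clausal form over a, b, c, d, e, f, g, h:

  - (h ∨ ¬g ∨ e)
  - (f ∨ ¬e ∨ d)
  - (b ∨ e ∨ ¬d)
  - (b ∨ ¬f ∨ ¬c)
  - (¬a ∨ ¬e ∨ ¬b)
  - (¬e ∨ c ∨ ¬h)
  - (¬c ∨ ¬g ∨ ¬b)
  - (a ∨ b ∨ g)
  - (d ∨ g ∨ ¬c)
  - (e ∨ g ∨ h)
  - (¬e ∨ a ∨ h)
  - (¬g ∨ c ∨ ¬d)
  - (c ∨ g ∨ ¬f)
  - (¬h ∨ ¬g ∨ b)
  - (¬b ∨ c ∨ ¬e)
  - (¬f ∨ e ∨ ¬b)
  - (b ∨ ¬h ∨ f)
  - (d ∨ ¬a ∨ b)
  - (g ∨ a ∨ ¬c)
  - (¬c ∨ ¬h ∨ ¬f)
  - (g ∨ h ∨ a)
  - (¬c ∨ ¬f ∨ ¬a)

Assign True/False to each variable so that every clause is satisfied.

Branch on a: take a = True.
Set b = True and propagate.
  then e is forced to False.
  then f is forced to False.
Branch on c: take c = False.
For the remaining variables, d = False, g = False, h = True works.

a=1, b=1, c=0, d=0, e=0, f=0, g=0, h=1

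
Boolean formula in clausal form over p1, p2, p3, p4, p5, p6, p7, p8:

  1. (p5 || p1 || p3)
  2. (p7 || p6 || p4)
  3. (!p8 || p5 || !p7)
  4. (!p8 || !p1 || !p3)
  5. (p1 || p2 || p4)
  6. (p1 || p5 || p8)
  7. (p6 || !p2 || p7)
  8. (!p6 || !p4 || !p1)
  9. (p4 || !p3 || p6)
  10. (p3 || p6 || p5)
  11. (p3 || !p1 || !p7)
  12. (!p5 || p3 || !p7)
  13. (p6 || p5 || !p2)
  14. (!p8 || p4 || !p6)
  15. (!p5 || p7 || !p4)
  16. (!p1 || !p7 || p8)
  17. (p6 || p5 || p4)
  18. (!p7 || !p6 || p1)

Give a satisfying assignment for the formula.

p1=True, p2=True, p3=False, p4=False, p5=True, p6=True, p7=False, p8=False

Check each clause:
  1. (p1 || p3 || p5) — p1 is true.
  2. (p7 || p4 || p6) — p6 is true.
  3. (!p8 || !p7 || p5) — !p8 is true.
  4. (!p8 || !p3 || !p1) — !p8 is true.
  5. (p4 || p1 || p2) — p1 is true.
  6. (p8 || p5 || p1) — p1 is true.
  7. (p6 || !p2 || p7) — p6 is true.
  8. (!p4 || !p6 || !p1) — !p4 is true.
  9. (p4 || p6 || !p3) — !p3 is true.
  10. (p6 || p3 || p5) — p5 is true.
  11. (p3 || !p7 || !p1) — !p7 is true.
  12. (!p7 || !p5 || p3) — !p7 is true.
  13. (!p2 || p5 || p6) — p5 is true.
  14. (!p8 || p4 || !p6) — !p8 is true.
  15. (!p4 || !p5 || p7) — !p4 is true.
  16. (!p1 || p8 || !p7) — !p7 is true.
  17. (p6 || p4 || p5) — p5 is true.
  18. (p1 || !p7 || !p6) — !p7 is true.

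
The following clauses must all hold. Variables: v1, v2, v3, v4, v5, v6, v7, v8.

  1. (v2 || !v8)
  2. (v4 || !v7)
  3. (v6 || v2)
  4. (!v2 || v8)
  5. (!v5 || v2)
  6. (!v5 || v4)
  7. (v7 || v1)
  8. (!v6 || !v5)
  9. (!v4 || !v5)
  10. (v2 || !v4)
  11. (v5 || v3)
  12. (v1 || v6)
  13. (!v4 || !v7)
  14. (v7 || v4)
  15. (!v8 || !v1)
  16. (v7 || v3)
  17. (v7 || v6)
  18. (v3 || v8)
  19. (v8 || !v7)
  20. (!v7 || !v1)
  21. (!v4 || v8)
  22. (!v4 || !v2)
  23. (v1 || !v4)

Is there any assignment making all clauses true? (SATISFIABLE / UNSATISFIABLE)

v4 = True:
  propagation gives v5=False, v2=True; an empty clause results — contradiction.
v4 = False:
  propagation gives v7=False; an empty clause results — contradiction.
Every branch closes, so no satisfying assignment exists.

UNSATISFIABLE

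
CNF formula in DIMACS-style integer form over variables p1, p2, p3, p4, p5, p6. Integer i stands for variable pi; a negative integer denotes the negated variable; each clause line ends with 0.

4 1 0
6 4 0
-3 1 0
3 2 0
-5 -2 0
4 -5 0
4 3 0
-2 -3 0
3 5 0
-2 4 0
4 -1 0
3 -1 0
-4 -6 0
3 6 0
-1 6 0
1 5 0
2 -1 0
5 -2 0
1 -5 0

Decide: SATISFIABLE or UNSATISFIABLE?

UNSATISFIABLE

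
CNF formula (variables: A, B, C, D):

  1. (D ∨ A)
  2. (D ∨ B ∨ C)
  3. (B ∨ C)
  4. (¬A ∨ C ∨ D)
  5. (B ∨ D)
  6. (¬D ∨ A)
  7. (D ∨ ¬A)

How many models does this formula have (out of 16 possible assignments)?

3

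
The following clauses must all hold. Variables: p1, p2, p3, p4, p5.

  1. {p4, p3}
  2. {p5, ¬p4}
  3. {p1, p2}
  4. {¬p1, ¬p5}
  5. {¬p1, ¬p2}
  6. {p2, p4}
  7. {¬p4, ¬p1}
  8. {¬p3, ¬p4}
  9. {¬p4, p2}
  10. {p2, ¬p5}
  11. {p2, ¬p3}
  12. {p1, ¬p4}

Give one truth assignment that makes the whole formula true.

Branch on p1: take p1 = False.
  then p2 is forced to True.
  then p4 is forced to False.
  then p3 is forced to True.
p5 is now unconstrained; take p5 = True.
Every clause has at least one true literal under this assignment.

p1=False, p2=True, p3=True, p4=False, p5=True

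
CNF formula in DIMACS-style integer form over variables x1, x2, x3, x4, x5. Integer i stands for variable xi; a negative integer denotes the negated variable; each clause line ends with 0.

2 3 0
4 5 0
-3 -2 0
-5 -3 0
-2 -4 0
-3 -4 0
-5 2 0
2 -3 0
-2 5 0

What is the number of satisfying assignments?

2

Satisfying assignments:
  x1=F x2=T x3=F x4=F x5=T
  x1=T x2=T x3=F x4=F x5=T
Count: 2.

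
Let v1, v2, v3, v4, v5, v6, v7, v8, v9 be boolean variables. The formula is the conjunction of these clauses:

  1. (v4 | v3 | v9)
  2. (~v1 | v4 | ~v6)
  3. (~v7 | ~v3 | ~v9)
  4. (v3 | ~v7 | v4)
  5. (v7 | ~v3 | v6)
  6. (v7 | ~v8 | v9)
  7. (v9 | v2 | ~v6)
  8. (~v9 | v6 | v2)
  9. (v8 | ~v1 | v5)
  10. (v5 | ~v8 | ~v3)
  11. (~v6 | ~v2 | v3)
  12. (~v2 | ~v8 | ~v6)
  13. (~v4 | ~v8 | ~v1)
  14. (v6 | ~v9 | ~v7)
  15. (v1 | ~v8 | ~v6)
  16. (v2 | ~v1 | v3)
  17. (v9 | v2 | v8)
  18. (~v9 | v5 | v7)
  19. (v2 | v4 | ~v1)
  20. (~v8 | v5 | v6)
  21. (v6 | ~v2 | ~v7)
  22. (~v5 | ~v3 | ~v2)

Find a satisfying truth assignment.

Set v1 = True and propagate.
Set v2 = False and propagate.
  then v3 is forced to True.
  then v4 is forced to True.
  then v8 is forced to False.
  then v5 is forced to True.
  then v9 is forced to True.
  then v7 is forced to False.
  then v6 is forced to True.

v1 = 1, v2 = 0, v3 = 1, v4 = 1, v5 = 1, v6 = 1, v7 = 0, v8 = 0, v9 = 1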